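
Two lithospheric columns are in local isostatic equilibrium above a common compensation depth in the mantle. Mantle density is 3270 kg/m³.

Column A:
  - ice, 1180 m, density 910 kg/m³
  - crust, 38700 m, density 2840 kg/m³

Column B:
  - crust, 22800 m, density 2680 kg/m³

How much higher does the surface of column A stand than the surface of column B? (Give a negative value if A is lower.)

For any compensation level in the mantle, the mantle terms cancel and isostasy reduces to e = (Σt_A − Σt_B) − (Σ(ρt)_A − Σ(ρt)_B) / ρ_m.
Σt_A = 39880 m; Σt_B = 22800 m; Σ(ρt)_A = 110981800; Σ(ρt)_B = 61104000 (in m·kg/m³).
e = (39880 − 22800) − (110981800 − 61104000) / 3270 = 1830 m.

1830 m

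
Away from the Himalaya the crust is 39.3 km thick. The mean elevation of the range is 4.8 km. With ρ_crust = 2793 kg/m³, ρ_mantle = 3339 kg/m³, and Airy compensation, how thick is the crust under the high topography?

68.7 km

Root depth r = h ρ_c / (ρ_m − ρ_c) = 4.8 km × 2793 / 546 = 24.55 km.
Total thickness = T + h + r = 39.3 km + 4.8 km + 24.55 km = 68.7 km.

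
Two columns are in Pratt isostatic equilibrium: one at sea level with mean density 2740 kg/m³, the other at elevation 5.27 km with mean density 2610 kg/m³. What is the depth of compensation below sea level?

ρ_ref D = ρ (D + h) → D (ρ_ref − ρ) = ρ h.
D = ρ h/(ρ_ref − ρ) = 2610 × 5.27 km/(2740 − 2610) = 106 km.

106 km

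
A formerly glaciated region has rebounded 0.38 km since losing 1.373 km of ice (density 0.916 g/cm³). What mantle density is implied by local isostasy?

ρ_m = ρ_ice t / u = 0.916 × 1.373 km/0.38 km = 3.31 g/cm³.

3.31 g/cm³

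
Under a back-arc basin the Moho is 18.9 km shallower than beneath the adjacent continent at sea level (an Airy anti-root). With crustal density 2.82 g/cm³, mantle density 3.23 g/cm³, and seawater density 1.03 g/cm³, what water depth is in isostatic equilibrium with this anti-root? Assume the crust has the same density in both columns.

4.33 km

Replacing a thickness d of crust by seawater at the top must be balanced by replacing crust with mantle at the base: d (ρ_c − ρ_w) = a (ρ_m − ρ_c).
d = a (ρ_m − ρ_c)/(ρ_c − ρ_w) = 18.9 km × 0.41/1.79 = 4.33 km.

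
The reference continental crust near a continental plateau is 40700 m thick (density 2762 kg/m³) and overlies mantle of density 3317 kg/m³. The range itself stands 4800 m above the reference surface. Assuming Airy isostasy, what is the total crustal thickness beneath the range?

Root depth r = h ρ_c / (ρ_m − ρ_c) = 4800 m × 2762 / 555 = 23890 m.
Total thickness = T + h + r = 40700 m + 4800 m + 23890 m = 69400 m.

69400 m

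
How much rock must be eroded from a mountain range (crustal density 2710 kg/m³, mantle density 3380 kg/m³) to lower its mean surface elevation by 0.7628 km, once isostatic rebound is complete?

3.85 km

Net drop Δ = e − u = e − e ρ_c/ρ_m = e (ρ_m − ρ_c)/ρ_m.
e = Δ ρ_m/(ρ_m − ρ_c) = 0.7628 km × 3380/670 = 3.85 km.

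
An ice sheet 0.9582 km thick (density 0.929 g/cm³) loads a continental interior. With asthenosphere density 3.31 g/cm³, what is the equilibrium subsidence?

Isostatic balance requires: the ice load ρ_ice t is balanced by mantle displaced below, ρ_m s.
s = t ρ_ice / ρ_m = 0.9582 km × 0.929/3.31 = 0.269 km.

0.269 km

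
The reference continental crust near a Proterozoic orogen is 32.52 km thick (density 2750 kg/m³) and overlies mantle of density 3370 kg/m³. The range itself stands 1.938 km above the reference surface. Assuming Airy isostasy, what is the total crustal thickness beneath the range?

Root depth r = h ρ_c / (ρ_m − ρ_c) = 1.938 km × 2750 / 620 = 8.596 km.
Total thickness = T + h + r = 32.52 km + 1.938 km + 8.596 km = 43.1 km.

43.1 km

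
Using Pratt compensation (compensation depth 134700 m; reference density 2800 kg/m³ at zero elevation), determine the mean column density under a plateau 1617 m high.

2770 kg/m³

Pratt balance: ρ_ref D = ρ (D + h).
ρ = ρ_ref D/(D + h) = 2800 × 134700 m/(134700 m + 1617 m) = 2770 kg/m³.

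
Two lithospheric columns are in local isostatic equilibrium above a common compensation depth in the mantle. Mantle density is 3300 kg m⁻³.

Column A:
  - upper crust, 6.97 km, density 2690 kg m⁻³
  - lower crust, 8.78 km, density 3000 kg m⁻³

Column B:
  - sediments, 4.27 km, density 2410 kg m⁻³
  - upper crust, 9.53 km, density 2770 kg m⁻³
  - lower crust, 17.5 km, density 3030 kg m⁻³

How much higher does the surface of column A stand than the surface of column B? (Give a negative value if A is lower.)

−2.03 km

For any compensation level in the mantle, the mantle terms cancel and isostasy reduces to e = (Σt_A − Σt_B) − (Σ(ρt)_A − Σ(ρt)_B) / ρ_m.
Σt_A = 15.75 km; Σt_B = 31.3 km; Σ(ρt)_A = 45089.3; Σ(ρt)_B = 89713.8 (in km·kg m⁻³).
e = (15.75 − 31.3) − (45089.3 − 89713.8) / 3300 = −2.03 km.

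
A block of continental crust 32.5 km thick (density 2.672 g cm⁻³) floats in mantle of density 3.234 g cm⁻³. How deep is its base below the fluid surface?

26.9 km

Draft d = t ρ_obj/ρ_fluid = 32.5 km × 2.672/3.234 = 26.9 km.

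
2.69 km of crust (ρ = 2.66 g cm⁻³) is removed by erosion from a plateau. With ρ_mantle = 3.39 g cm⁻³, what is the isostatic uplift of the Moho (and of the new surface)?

Unloading: uplift u = e ρ_c/ρ_m = 2.69 km × 2.66/3.39 = 2.11 km.

2.11 km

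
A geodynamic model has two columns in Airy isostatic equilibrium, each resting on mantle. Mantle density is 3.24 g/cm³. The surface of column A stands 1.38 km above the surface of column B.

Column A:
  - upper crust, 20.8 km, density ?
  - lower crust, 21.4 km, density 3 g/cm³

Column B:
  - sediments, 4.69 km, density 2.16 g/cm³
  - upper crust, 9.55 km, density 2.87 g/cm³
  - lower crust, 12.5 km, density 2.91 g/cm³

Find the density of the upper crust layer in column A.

2.66 g/cm³

Take the compensation level at the base of the deeper column (depth z_c below the surface of column A) and equate Σ ρ_i t_i down to z_c; mantle fills any gap and the z_c terms cancel.
Column A: 20.8×ρ + 21.4×3 + (z_c − 42.2)×3.24
Column B: 1.38×0 + 4.69×2.16 + 9.55×2.87 + 12.5×2.91 + (z_c − 1.38 − 26.74)×3.24
The z_c×3.24 term appears on both sides and cancels. Collect the known terms of each column as K = Σ(ρt)_known − 3.24 × (depth of known layers): K_A = 64.2 − 3.24×42.2 = −72.528; K_B = 73.9139 − 3.24×(1.38 + 26.74) = −17.1949.
Balance: K_A + 20.8×ρ = K_B, so ρ = (K_B − K_A)/20.8 = 55.3331/20.8 = 2.66 g/cm³.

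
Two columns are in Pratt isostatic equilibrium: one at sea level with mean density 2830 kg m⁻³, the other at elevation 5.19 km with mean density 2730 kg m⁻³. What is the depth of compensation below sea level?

ρ_ref D = ρ (D + h) → D (ρ_ref − ρ) = ρ h.
D = ρ h/(ρ_ref − ρ) = 2730 × 5.19 km/(2830 − 2730) = 142 km.

142 km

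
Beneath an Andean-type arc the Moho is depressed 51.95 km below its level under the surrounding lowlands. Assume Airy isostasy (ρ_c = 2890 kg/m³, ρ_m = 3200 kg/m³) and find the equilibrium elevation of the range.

Isostatic balance requires: ρ_c h = (ρ_m − ρ_c) r.
h = r (ρ_m − ρ_c) / ρ_c = 51.95 km × (3200 − 2890) / 2890 = 5.57 km.

5.57 km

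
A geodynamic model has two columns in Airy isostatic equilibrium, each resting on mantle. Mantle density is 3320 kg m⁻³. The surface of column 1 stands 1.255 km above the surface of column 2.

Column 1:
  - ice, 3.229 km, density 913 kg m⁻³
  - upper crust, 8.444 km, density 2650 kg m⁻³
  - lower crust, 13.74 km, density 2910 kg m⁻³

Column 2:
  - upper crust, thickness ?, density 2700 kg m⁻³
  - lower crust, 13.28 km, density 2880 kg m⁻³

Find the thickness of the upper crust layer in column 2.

14.6 km

Take the compensation level at the base of the deeper column (depth z_c below the surface of column 1) and equate Σ ρ_i t_i down to z_c; mantle fills any gap and the z_c terms cancel.
Column 1: 3.229×913 + 8.444×2650 + 13.74×2910 + (z_c − 25.413)×3320
Column 2: 1.255×0 + x×2700 + 13.28×2880 + (z_c − 1.255 − 13.28 − x)×3320
The z_c×3320 term appears on both sides and cancels. Collect the known terms of each column as K = Σ(ρt)_known − 3320 × (depth of known layers): K_1 = 65308.077 − 3320×25.413 = −19063.083; K_2 = 38246.4 − 3320×(1.255 + 13.28) = −10009.8.
Balance: K_1 = K_2 − x×(3320 − 2700), so x = (K_2 − K_1)/(3320 − 2700) = 9053.28/620 = 14.6 km.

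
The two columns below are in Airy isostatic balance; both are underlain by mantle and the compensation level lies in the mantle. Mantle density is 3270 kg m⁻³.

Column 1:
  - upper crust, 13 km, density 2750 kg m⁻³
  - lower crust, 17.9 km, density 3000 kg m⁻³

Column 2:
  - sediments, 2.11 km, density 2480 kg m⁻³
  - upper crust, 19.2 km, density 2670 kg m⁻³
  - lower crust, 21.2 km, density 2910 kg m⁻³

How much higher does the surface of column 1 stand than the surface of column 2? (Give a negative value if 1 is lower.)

−2.82 km

For any compensation level in the mantle, the mantle terms cancel and isostasy reduces to e = (Σt_1 − Σt_2) − (Σ(ρt)_1 − Σ(ρt)_2) / ρ_m.
Σt_1 = 30.9 km; Σt_2 = 42.51 km; Σ(ρt)_1 = 89450; Σ(ρt)_2 = 118188.8 (in km·kg m⁻³).
e = (30.9 − 42.51) − (89450 − 118188.8) / 3270 = −2.82 km.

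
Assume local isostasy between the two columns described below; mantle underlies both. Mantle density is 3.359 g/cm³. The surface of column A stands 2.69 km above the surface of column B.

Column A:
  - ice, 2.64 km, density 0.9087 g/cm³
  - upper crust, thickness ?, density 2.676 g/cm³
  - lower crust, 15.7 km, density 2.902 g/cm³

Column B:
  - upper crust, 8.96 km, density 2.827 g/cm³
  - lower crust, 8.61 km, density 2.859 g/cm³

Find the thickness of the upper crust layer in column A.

Take the compensation level at the base of the deeper column (depth z_c below the surface of column A) and equate Σ ρ_i t_i down to z_c; mantle fills any gap and the z_c terms cancel.
Column A: 2.64×0.9087 + x×2.676 + 15.7×2.902 + (z_c − 18.34 − x)×3.359
Column B: 2.69×0 + 8.96×2.827 + 8.61×2.859 + (z_c − 2.69 − 17.57)×3.359
The z_c×3.359 term appears on both sides and cancels. Collect the known terms of each column as K = Σ(ρt)_known − 3.359 × (depth of known layers): K_A = 47.960368 − 3.359×18.34 = −13.643692; K_B = 49.94591 − 3.359×(2.69 + 17.57) = −18.10743.
Balance: K_A − x×(3.359 − 2.676) = K_B, so x = (K_A − K_B)/(3.359 − 2.676) = 4.46374/0.683 = 6.54 km.

6.54 km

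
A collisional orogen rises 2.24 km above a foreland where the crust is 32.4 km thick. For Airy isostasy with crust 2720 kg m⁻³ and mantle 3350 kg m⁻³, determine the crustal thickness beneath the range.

Root depth r = h ρ_c / (ρ_m − ρ_c) = 2.24 km × 2720 / 630 = 9.671 km.
Total thickness = T + h + r = 32.4 km + 2.24 km + 9.671 km = 44.3 km.

44.3 km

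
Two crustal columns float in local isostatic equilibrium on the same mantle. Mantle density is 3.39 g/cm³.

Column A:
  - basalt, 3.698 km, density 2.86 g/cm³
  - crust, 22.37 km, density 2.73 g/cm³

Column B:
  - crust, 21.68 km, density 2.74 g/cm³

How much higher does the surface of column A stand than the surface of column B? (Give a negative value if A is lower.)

0.776 km

For any compensation level in the mantle, the mantle terms cancel and isostasy reduces to e = (Σt_A − Σt_B) − (Σ(ρt)_A − Σ(ρt)_B) / ρ_m.
Σt_A = 26.068 km; Σt_B = 21.68 km; Σ(ρt)_A = 71.64638; Σ(ρt)_B = 59.4032 (in km·g/cm³).
e = (26.068 − 21.68) − (71.64638 − 59.4032) / 3.39 = 0.776 km.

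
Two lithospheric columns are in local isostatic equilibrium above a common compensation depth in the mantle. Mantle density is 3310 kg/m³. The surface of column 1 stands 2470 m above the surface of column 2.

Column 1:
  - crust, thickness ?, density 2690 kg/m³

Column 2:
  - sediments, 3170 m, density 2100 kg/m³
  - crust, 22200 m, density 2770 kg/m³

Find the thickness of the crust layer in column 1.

38700 m

Take the compensation level at the base of the deeper column (depth z_c below the surface of column 1) and equate Σ ρ_i t_i down to z_c; mantle fills any gap and the z_c terms cancel.
Column 1: x×2690 + (z_c − 0 − x)×3310
Column 2: 2470×0 + 3170×2100 + 22200×2770 + (z_c − 2470 − 25370)×3310
The z_c×3310 term appears on both sides and cancels. Collect the known terms of each column as K = Σ(ρt)_known − 3310 × (depth of known layers): K_1 = 0 − 3310×0 = 0; K_2 = 68151000 − 3310×(2470 + 25370) = −23999400.
Balance: K_1 − x×(3310 − 2690) = K_2, so x = (K_1 − K_2)/(3310 − 2690) = 23999400/620 = 38700 m.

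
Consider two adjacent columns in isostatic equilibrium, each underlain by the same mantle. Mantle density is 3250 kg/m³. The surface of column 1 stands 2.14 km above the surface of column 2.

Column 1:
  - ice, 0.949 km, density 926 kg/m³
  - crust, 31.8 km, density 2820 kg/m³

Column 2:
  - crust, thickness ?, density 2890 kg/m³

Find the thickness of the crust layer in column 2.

24.8 km

Take the compensation level at the base of the deeper column (depth z_c below the surface of column 1) and equate Σ ρ_i t_i down to z_c; mantle fills any gap and the z_c terms cancel.
Column 1: 0.949×926 + 31.8×2820 + (z_c − 32.749)×3250
Column 2: 2.14×0 + x×2890 + (z_c − 2.14 − 0 − x)×3250
The z_c×3250 term appears on both sides and cancels. Collect the known terms of each column as K = Σ(ρt)_known − 3250 × (depth of known layers): K_1 = 90554.774 − 3250×32.749 = −15879.476; K_2 = 0 − 3250×(2.14 + 0) = −6955.
Balance: K_1 = K_2 − x×(3250 − 2890), so x = (K_2 − K_1)/(3250 − 2890) = 8924.48/360 = 24.8 km.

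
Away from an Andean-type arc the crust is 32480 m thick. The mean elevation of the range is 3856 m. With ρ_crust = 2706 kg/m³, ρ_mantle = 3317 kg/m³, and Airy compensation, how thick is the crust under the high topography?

53400 m

Root depth r = h ρ_c / (ρ_m − ρ_c) = 3856 m × 2706 / 611 = 17080 m.
Total thickness = T + h + r = 32480 m + 3856 m + 17080 m = 53400 m.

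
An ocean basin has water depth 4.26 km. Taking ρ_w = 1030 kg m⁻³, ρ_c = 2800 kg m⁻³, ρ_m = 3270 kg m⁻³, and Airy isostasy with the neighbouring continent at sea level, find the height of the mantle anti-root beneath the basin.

16 km

For local isostatic compensation: replacing crust with seawater at the top is compensated by replacing crust with mantle at the base: d (ρ_c − ρ_w) = a (ρ_m − ρ_c).
a = d (ρ_c − ρ_w)/(ρ_m − ρ_c) = 4.26 km × 1770/470 = 16 km.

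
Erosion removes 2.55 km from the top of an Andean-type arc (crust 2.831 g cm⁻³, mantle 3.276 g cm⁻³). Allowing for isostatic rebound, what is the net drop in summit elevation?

Rebound u = e ρ_c/ρ_m = 2.55 km × 2.831/3.276 = 2.204 km.
Net surface drop = e − u = 2.55 km − 2.204 km = e (ρ_m − ρ_c)/ρ_m = 0.346 km.

0.346 km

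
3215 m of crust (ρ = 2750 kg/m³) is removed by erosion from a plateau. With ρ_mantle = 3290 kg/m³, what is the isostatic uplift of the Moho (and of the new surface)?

Unloading: uplift u = e ρ_c/ρ_m = 3215 m × 2750/3290 = 2690 m.

2690 m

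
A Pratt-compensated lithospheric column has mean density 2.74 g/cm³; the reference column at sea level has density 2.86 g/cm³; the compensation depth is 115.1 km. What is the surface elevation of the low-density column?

5.04 km

ρ_ref D = ρ (D + h) → h = D (ρ_ref − ρ)/ρ.
h = 115.1 km × (2.86 − 2.74)/2.74 = 5.04 km.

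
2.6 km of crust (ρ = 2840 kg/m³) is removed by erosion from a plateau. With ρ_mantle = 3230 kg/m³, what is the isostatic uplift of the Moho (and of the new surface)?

2.29 km

Unloading: uplift u = e ρ_c/ρ_m = 2.6 km × 2840/3230 = 2.29 km.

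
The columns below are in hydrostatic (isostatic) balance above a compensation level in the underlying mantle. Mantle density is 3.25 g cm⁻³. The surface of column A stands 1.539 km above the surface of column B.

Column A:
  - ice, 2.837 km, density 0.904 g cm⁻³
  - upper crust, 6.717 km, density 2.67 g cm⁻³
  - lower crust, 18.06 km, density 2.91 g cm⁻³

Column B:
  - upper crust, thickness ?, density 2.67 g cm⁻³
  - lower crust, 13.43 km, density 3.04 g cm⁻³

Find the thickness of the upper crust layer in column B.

15.3 km

Take the compensation level at the base of the deeper column (depth z_c below the surface of column A) and equate Σ ρ_i t_i down to z_c; mantle fills any gap and the z_c terms cancel.
Column A: 2.837×0.904 + 6.717×2.67 + 18.06×2.91 + (z_c − 27.614)×3.25
Column B: 1.539×0 + x×2.67 + 13.43×3.04 + (z_c − 1.539 − 13.43 − x)×3.25
The z_c×3.25 term appears on both sides and cancels. Collect the known terms of each column as K = Σ(ρt)_known − 3.25 × (depth of known layers): K_A = 73.053638 − 3.25×27.614 = −16.691862; K_B = 40.8272 − 3.25×(1.539 + 13.43) = −7.82205.
Balance: K_A = K_B − x×(3.25 − 2.67), so x = (K_B − K_A)/(3.25 − 2.67) = 8.86981/0.58 = 15.3 km.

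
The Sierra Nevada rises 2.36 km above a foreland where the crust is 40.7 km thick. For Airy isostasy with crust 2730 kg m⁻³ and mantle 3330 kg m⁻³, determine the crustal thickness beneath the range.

Root depth r = h ρ_c / (ρ_m − ρ_c) = 2.36 km × 2730 / 600 = 10.74 km.
Total thickness = T + h + r = 40.7 km + 2.36 km + 10.74 km = 53.8 km.

53.8 km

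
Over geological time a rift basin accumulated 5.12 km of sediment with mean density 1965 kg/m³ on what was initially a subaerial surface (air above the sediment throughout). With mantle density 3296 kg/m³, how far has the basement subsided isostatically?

3.05 km

Subaerial load: s = t ρ_sed / ρ_m = 5.12 km × 1965/3296 = 3.05 km.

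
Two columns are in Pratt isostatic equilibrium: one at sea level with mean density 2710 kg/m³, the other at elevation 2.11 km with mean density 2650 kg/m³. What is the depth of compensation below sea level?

ρ_ref D = ρ (D + h) → D (ρ_ref − ρ) = ρ h.
D = ρ h/(ρ_ref − ρ) = 2650 × 2.11 km/(2710 − 2650) = 93.2 km.

93.2 km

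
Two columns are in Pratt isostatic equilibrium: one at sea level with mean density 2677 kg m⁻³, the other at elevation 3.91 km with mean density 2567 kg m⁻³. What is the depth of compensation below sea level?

91.2 km

ρ_ref D = ρ (D + h) → D (ρ_ref − ρ) = ρ h.
D = ρ h/(ρ_ref − ρ) = 2567 × 3.91 km/(2677 − 2567) = 91.2 km.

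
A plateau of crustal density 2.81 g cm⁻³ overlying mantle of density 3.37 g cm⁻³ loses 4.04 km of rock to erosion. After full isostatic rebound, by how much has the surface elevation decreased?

Rebound u = e ρ_c/ρ_m = 4.04 km × 2.81/3.37 = 3.369 km.
Net surface drop = e − u = 4.04 km − 3.369 km = e (ρ_m − ρ_c)/ρ_m = 0.671 km.

0.671 km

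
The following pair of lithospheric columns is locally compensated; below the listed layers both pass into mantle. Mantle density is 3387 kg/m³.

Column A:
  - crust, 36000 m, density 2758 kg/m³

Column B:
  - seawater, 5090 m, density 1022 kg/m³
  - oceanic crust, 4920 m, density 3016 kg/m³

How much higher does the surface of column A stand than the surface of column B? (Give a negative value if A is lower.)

For any compensation level in the mantle, the mantle terms cancel and isostasy reduces to e = (Σt_A − Σt_B) − (Σ(ρt)_A − Σ(ρt)_B) / ρ_m.
Σt_A = 36000 m; Σt_B = 10010 m; Σ(ρt)_A = 99288000; Σ(ρt)_B = 20040700 (in m·kg/m³).
e = (36000 − 10010) − (99288000 − 20040700) / 3387 = 2590 m.

2590 m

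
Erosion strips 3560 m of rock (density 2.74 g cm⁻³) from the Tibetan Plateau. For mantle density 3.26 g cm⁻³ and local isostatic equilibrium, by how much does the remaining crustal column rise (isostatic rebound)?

Unloading: uplift u = e ρ_c/ρ_m = 3560 m × 2.74/3.26 = 2990 m.

2990 m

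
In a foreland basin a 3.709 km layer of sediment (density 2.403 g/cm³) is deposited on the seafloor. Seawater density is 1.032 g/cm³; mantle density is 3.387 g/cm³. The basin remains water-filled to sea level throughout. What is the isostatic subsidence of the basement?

Submarine loading: the sediment displaces seawater, and the subsidence is in turn flooded, so s (ρ_m − ρ_w) = t (ρ_sed − ρ_w).
s = 3.709 km × (2.403 − 1.032) / (3.387 − 1.032) = 2.16 km.

2.16 km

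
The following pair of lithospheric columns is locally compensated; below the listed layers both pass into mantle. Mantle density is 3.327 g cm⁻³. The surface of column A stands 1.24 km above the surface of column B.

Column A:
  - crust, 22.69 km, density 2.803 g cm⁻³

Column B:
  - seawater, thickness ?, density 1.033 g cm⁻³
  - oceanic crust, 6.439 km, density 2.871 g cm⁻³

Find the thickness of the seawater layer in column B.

2.1 km

Take the compensation level at the base of the deeper column (depth z_c below the surface of column A) and equate Σ ρ_i t_i down to z_c; mantle fills any gap and the z_c terms cancel.
Column A: 22.69×2.803 + (z_c − 22.69)×3.327
Column B: 1.24×0 + x×1.033 + 6.439×2.871 + (z_c − 1.24 − 6.439 − x)×3.327
The z_c×3.327 term appears on both sides and cancels. Collect the known terms of each column as K = Σ(ρt)_known − 3.327 × (depth of known layers): K_A = 63.60007 − 3.327×22.69 = −11.88956; K_B = 18.486369 − 3.327×(1.24 + 6.439) = −7.061664.
Balance: K_A = K_B − x×(3.327 − 1.033), so x = (K_B − K_A)/(3.327 − 1.033) = 4.8279/2.294 = 2.1 km.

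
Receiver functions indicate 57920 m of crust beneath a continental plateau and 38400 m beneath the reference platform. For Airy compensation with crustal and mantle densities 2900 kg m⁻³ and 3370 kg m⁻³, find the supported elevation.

Excess crust Δ = 57920 m − 38400 m = 19520 m, split between elevation h and root r with h + r = Δ.
Airy balance ρ_c h = (ρ_m − ρ_c) r gives r = h ρ_c/(ρ_m − ρ_c), so h (1 + ρ_c/(ρ_m − ρ_c)) = Δ, i.e. h = Δ (ρ_m − ρ_c)/ρ_m.
h = 19520 m × 470/3370 = 2720 m.

2720 m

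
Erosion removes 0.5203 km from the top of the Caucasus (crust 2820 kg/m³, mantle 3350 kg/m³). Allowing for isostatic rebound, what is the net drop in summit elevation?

0.0823 km

Rebound u = e ρ_c/ρ_m = 0.5203 km × 2820/3350 = 0.438 km.
Net surface drop = e − u = 0.5203 km − 0.438 km = e (ρ_m − ρ_c)/ρ_m = 0.0823 km.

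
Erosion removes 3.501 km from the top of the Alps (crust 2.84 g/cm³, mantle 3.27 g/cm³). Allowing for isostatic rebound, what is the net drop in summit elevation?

0.46 km

Rebound u = e ρ_c/ρ_m = 3.501 km × 2.84/3.27 = 3.041 km.
Net surface drop = e − u = 3.501 km − 3.041 km = e (ρ_m − ρ_c)/ρ_m = 0.46 km.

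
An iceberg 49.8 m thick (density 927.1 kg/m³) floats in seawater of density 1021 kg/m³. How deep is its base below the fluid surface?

Draft d = t ρ_obj/ρ_fluid = 49.8 m × 927.1/1021 = 45.2 m.

45.2 m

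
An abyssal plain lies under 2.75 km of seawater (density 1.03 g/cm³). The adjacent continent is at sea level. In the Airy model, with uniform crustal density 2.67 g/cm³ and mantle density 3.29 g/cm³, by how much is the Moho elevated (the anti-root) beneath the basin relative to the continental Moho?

7.27 km

For local isostatic compensation: replacing crust with seawater at the top is compensated by replacing crust with mantle at the base: d (ρ_c − ρ_w) = a (ρ_m − ρ_c).
a = d (ρ_c − ρ_w)/(ρ_m − ρ_c) = 2.75 km × 1.64/0.62 = 7.27 km.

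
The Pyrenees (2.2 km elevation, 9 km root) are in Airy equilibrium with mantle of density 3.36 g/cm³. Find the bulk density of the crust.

ρ_c h = (ρ_m − ρ_c) r → ρ_c (h + r) = ρ_m r → ρ_c = ρ_m r / (h + r).
ρ_c = 3.36 × 9 km / (2.2 km + 9 km) = 2.7 g/cm³.

2.7 g/cm³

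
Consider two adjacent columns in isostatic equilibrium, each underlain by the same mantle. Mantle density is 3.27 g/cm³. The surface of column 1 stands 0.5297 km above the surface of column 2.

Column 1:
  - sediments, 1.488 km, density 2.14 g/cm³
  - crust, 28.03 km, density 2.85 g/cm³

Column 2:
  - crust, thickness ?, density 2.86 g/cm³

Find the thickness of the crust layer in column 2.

Take the compensation level at the base of the deeper column (depth z_c below the surface of column 1) and equate Σ ρ_i t_i down to z_c; mantle fills any gap and the z_c terms cancel.
Column 1: 1.488×2.14 + 28.03×2.85 + (z_c − 29.518)×3.27
Column 2: 0.5297×0 + x×2.86 + (z_c − 0.5297 − 0 − x)×3.27
The z_c×3.27 term appears on both sides and cancels. Collect the known terms of each column as K = Σ(ρt)_known − 3.27 × (depth of known layers): K_1 = 83.06982 − 3.27×29.518 = −13.45404; K_2 = 0 − 3.27×(0.5297 + 0) = −1.732119.
Balance: K_1 = K_2 − x×(3.27 − 2.86), so x = (K_2 − K_1)/(3.27 − 2.86) = 11.7219/0.41 = 28.6 km.

28.6 km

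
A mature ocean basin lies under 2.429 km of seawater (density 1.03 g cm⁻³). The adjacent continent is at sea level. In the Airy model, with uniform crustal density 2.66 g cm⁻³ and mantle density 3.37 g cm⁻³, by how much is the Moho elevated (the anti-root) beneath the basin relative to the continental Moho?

5.58 km

Isostatic balance requires: replacing crust with seawater at the top is compensated by replacing crust with mantle at the base: d (ρ_c − ρ_w) = a (ρ_m − ρ_c).
a = d (ρ_c − ρ_w)/(ρ_m − ρ_c) = 2.429 km × 1.63/0.71 = 5.58 km.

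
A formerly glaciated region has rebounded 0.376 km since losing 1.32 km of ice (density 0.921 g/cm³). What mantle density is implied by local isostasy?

ρ_m = ρ_ice t / u = 0.921 × 1.32 km/0.376 km = 3.23 g/cm³.

3.23 g/cm³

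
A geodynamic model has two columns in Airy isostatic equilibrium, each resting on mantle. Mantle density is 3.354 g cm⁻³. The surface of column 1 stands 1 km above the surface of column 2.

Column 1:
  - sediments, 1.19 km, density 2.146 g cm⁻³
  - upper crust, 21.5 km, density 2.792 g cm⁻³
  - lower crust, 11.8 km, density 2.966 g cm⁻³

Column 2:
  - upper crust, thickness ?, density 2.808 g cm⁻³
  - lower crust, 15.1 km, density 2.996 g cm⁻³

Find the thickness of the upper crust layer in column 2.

Take the compensation level at the base of the deeper column (depth z_c below the surface of column 1) and equate Σ ρ_i t_i down to z_c; mantle fills any gap and the z_c terms cancel.
Column 1: 1.19×2.146 + 21.5×2.792 + 11.8×2.966 + (z_c − 34.49)×3.354
Column 2: 1×0 + x×2.808 + 15.1×2.996 + (z_c − 1 − 15.1 − x)×3.354
The z_c×3.354 term appears on both sides and cancels. Collect the known terms of each column as K = Σ(ρt)_known − 3.354 × (depth of known layers): K_1 = 97.58054 − 3.354×34.49 = −18.09892; K_2 = 45.2396 − 3.354×(1 + 15.1) = −8.7598.
Balance: K_1 = K_2 − x×(3.354 − 2.808), so x = (K_2 − K_1)/(3.354 − 2.808) = 9.33912/0.546 = 17.1 km.

17.1 km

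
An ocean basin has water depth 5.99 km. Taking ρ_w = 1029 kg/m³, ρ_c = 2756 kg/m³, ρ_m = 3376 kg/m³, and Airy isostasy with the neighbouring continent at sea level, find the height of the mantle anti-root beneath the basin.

16.7 km

Balancing pressure at the compensation depth: replacing crust with seawater at the top is compensated by replacing crust with mantle at the base: d (ρ_c − ρ_w) = a (ρ_m − ρ_c).
a = d (ρ_c − ρ_w)/(ρ_m − ρ_c) = 5.99 km × 1727/620 = 16.7 km.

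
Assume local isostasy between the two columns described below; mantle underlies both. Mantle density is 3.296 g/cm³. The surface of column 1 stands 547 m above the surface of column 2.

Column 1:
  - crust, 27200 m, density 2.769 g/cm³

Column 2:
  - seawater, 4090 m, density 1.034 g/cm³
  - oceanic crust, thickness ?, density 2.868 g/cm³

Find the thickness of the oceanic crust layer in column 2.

7660 m

Take the compensation level at the base of the deeper column (depth z_c below the surface of column 1) and equate Σ ρ_i t_i down to z_c; mantle fills any gap and the z_c terms cancel.
Column 1: 27200×2.769 + (z_c − 27200)×3.296
Column 2: 547×0 + 4090×1.034 + x×2.868 + (z_c − 547 − 4090 − x)×3.296
The z_c×3.296 term appears on both sides and cancels. Collect the known terms of each column as K = Σ(ρt)_known − 3.296 × (depth of known layers): K_1 = 75316.8 − 3.296×27200 = −14334.4; K_2 = 4229.06 − 3.296×(547 + 4090) = −11054.492.
Balance: K_1 = K_2 − x×(3.296 − 2.868), so x = (K_2 − K_1)/(3.296 − 2.868) = 3279.91/0.428 = 7660 m.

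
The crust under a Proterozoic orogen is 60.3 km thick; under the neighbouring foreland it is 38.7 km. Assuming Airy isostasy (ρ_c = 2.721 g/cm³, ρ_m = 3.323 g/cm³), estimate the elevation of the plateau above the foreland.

Excess crust Δ = 60.3 km − 38.7 km = 21.6 km, split between elevation h and root r with h + r = Δ.
Airy balance ρ_c h = (ρ_m − ρ_c) r gives r = h ρ_c/(ρ_m − ρ_c), so h (1 + ρ_c/(ρ_m − ρ_c)) = Δ, i.e. h = Δ (ρ_m − ρ_c)/ρ_m.
h = 21.6 km × 0.602/3.323 = 3.91 km.

3.91 km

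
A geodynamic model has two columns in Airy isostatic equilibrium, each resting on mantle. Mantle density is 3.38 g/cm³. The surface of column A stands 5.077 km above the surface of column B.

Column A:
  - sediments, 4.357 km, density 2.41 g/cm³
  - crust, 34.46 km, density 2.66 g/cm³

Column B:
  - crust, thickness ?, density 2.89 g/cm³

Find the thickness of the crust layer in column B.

24.2 km

Take the compensation level at the base of the deeper column (depth z_c below the surface of column A) and equate Σ ρ_i t_i down to z_c; mantle fills any gap and the z_c terms cancel.
Column A: 4.357×2.41 + 34.46×2.66 + (z_c − 38.817)×3.38
Column B: 5.077×0 + x×2.89 + (z_c − 5.077 − 0 − x)×3.38
The z_c×3.38 term appears on both sides and cancels. Collect the known terms of each column as K = Σ(ρt)_known − 3.38 × (depth of known layers): K_A = 102.16397 − 3.38×38.817 = −29.03749; K_B = 0 − 3.38×(5.077 + 0) = −17.16026.
Balance: K_A = K_B − x×(3.38 − 2.89), so x = (K_B − K_A)/(3.38 − 2.89) = 11.8772/0.49 = 24.2 km.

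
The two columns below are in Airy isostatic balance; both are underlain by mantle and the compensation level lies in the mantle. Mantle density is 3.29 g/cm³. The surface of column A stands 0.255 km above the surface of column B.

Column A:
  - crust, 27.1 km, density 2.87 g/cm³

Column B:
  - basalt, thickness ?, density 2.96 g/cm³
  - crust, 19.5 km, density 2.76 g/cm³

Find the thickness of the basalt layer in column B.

Take the compensation level at the base of the deeper column (depth z_c below the surface of column A) and equate Σ ρ_i t_i down to z_c; mantle fills any gap and the z_c terms cancel.
Column A: 27.1×2.87 + (z_c − 27.1)×3.29
Column B: 0.255×0 + x×2.96 + 19.5×2.76 + (z_c − 0.255 − 19.5 − x)×3.29
The z_c×3.29 term appears on both sides and cancels. Collect the known terms of each column as K = Σ(ρt)_known − 3.29 × (depth of known layers): K_A = 77.777 − 3.29×27.1 = −11.382; K_B = 53.82 − 3.29×(0.255 + 19.5) = −11.17395.
Balance: K_A = K_B − x×(3.29 − 2.96), so x = (K_B − K_A)/(3.29 − 2.96) = 0.20805/0.33 = 0.63 km.

0.63 km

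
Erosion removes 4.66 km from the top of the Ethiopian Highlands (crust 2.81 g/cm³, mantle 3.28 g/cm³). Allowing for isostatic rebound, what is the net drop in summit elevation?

0.668 km

Rebound u = e ρ_c/ρ_m = 4.66 km × 2.81/3.28 = 3.992 km.
Net surface drop = e − u = 4.66 km − 3.992 km = e (ρ_m − ρ_c)/ρ_m = 0.668 km.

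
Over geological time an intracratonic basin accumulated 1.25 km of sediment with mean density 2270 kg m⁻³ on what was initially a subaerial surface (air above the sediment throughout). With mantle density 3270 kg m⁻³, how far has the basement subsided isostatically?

Subaerial load: s = t ρ_sed / ρ_m = 1.25 km × 2270/3270 = 0.868 km.

0.868 km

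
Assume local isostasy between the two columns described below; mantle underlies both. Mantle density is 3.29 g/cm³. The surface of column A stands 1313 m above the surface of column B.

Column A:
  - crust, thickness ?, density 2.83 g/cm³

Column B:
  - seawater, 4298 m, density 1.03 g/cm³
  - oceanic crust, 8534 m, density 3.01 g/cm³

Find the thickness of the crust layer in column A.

35700 m

Take the compensation level at the base of the deeper column (depth z_c below the surface of column A) and equate Σ ρ_i t_i down to z_c; mantle fills any gap and the z_c terms cancel.
Column A: x×2.83 + (z_c − 0 − x)×3.29
Column B: 1313×0 + 4298×1.03 + 8534×3.01 + (z_c − 1313 − 12832)×3.29
The z_c×3.29 term appears on both sides and cancels. Collect the known terms of each column as K = Σ(ρt)_known − 3.29 × (depth of known layers): K_A = 0 − 3.29×0 = 0; K_B = 30114.28 − 3.29×(1313 + 12832) = −16422.77.
Balance: K_A − x×(3.29 − 2.83) = K_B, so x = (K_A − K_B)/(3.29 − 2.83) = 16422.8/0.46 = 35700 m.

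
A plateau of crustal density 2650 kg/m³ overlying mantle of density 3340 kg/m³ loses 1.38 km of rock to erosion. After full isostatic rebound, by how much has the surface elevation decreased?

0.285 km

Rebound u = e ρ_c/ρ_m = 1.38 km × 2650/3340 = 1.095 km.
Net surface drop = e − u = 1.38 km − 1.095 km = e (ρ_m − ρ_c)/ρ_m = 0.285 km.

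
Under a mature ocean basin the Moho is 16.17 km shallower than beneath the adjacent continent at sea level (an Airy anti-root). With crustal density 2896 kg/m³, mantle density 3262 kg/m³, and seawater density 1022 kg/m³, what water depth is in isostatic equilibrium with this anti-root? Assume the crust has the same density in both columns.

Replacing a thickness d of crust by seawater at the top must be balanced by replacing crust with mantle at the base: d (ρ_c − ρ_w) = a (ρ_m − ρ_c).
d = a (ρ_m − ρ_c)/(ρ_c − ρ_w) = 16.17 km × 366/1874 = 3.16 km.

3.16 km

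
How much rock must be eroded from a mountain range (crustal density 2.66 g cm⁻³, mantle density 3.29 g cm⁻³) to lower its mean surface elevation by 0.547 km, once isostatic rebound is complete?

Net drop Δ = e − u = e − e ρ_c/ρ_m = e (ρ_m − ρ_c)/ρ_m.
e = Δ ρ_m/(ρ_m − ρ_c) = 0.547 km × 3.29/0.63 = 2.86 km.

2.86 km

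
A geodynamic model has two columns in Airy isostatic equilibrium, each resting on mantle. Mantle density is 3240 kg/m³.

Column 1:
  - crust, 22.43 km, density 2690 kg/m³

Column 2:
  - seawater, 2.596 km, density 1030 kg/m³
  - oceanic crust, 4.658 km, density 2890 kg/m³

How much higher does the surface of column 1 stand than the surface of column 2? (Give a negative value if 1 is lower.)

For any compensation level in the mantle, the mantle terms cancel and isostasy reduces to e = (Σt_1 − Σt_2) − (Σ(ρt)_1 − Σ(ρt)_2) / ρ_m.
Σt_1 = 22.43 km; Σt_2 = 7.254 km; Σ(ρt)_1 = 60336.7; Σ(ρt)_2 = 16135.5 (in km·kg/m³).
e = (22.43 − 7.254) − (60336.7 − 16135.5) / 3240 = 1.53 km.

1.53 km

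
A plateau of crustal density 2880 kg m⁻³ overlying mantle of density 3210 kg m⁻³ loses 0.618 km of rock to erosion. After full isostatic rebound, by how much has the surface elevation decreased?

Rebound u = e ρ_c/ρ_m = 0.618 km × 2880/3210 = 0.5545 km.
Net surface drop = e − u = 0.618 km − 0.5545 km = e (ρ_m − ρ_c)/ρ_m = 0.0635 km.

0.0635 km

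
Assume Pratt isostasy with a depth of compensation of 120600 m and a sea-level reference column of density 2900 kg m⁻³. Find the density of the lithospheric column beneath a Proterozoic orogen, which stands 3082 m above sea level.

Pratt balance: ρ_ref D = ρ (D + h).
ρ = ρ_ref D/(D + h) = 2900 × 120600 m/(120600 m + 3082 m) = 2830 kg m⁻³.

2830 kg m⁻³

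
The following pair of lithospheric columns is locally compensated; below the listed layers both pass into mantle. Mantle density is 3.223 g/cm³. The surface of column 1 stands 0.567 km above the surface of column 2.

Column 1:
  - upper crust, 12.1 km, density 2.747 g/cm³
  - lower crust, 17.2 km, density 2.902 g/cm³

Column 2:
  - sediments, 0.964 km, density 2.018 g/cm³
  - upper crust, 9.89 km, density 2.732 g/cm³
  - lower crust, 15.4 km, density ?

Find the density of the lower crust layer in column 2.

3 g/cm³

Take the compensation level at the base of the deeper column (depth z_c below the surface of column 1) and equate Σ ρ_i t_i down to z_c; mantle fills any gap and the z_c terms cancel.
Column 1: 12.1×2.747 + 17.2×2.902 + (z_c − 29.3)×3.223
Column 2: 0.567×0 + 0.964×2.018 + 9.89×2.732 + 15.4×ρ + (z_c − 0.567 − 26.254)×3.223
The z_c×3.223 term appears on both sides and cancels. Collect the known terms of each column as K = Σ(ρt)_known − 3.223 × (depth of known layers): K_1 = 83.1531 − 3.223×29.3 = −11.2808; K_2 = 28.964832 − 3.223×(0.567 + 26.254) = −57.479251.
Balance: K_1 = K_2 + 15.4×ρ, so ρ = (K_1 − K_2)/15.4 = 46.1985/15.4 = 3 g/cm³.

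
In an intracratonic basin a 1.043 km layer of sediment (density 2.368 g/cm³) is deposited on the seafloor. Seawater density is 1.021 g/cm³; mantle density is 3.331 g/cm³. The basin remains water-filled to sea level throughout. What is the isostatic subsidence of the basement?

0.608 km

Submarine loading: the sediment displaces seawater, and the subsidence is in turn flooded, so s (ρ_m − ρ_w) = t (ρ_sed − ρ_w).
s = 1.043 km × (2.368 − 1.021) / (3.331 − 1.021) = 0.608 km.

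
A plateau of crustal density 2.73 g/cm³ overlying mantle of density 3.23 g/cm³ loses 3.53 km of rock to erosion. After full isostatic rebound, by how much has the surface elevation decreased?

Rebound u = e ρ_c/ρ_m = 3.53 km × 2.73/3.23 = 2.984 km.
Net surface drop = e − u = 3.53 km − 2.984 km = e (ρ_m − ρ_c)/ρ_m = 0.546 km.

0.546 km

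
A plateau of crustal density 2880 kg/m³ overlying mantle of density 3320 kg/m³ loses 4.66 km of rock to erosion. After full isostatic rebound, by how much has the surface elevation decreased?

0.618 km

Rebound u = e ρ_c/ρ_m = 4.66 km × 2880/3320 = 4.042 km.
Net surface drop = e − u = 4.66 km − 4.042 km = e (ρ_m − ρ_c)/ρ_m = 0.618 km.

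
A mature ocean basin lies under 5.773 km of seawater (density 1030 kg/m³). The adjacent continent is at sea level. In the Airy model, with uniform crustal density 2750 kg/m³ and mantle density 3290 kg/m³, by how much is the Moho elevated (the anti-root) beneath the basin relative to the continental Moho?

18.4 km

In Airy isostatic equilibrium: replacing crust with seawater at the top is compensated by replacing crust with mantle at the base: d (ρ_c − ρ_w) = a (ρ_m − ρ_c).
a = d (ρ_c − ρ_w)/(ρ_m − ρ_c) = 5.773 km × 1720/540 = 18.4 km.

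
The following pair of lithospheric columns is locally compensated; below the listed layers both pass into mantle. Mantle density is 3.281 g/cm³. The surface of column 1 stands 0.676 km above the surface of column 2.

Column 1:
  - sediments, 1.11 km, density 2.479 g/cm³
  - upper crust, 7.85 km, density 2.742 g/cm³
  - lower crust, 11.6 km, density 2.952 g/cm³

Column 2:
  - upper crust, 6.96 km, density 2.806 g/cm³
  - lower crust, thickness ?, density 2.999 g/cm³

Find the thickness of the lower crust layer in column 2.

12.1 km

Take the compensation level at the base of the deeper column (depth z_c below the surface of column 1) and equate Σ ρ_i t_i down to z_c; mantle fills any gap and the z_c terms cancel.
Column 1: 1.11×2.479 + 7.85×2.742 + 11.6×2.952 + (z_c − 20.56)×3.281
Column 2: 0.676×0 + 6.96×2.806 + x×2.999 + (z_c − 0.676 − 6.96 − x)×3.281
The z_c×3.281 term appears on both sides and cancels. Collect the known terms of each column as K = Σ(ρt)_known − 3.281 × (depth of known layers): K_1 = 58.51959 − 3.281×20.56 = −8.93777; K_2 = 19.52976 − 3.281×(0.676 + 6.96) = −5.523956.
Balance: K_1 = K_2 − x×(3.281 − 2.999), so x = (K_2 − K_1)/(3.281 − 2.999) = 3.41381/0.282 = 12.1 km.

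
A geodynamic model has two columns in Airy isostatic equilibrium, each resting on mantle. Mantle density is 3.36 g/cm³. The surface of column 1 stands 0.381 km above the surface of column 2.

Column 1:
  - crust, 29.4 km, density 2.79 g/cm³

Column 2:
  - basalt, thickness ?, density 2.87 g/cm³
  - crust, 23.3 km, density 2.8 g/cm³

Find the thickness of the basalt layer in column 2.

4.96 km

Take the compensation level at the base of the deeper column (depth z_c below the surface of column 1) and equate Σ ρ_i t_i down to z_c; mantle fills any gap and the z_c terms cancel.
Column 1: 29.4×2.79 + (z_c − 29.4)×3.36
Column 2: 0.381×0 + x×2.87 + 23.3×2.8 + (z_c − 0.381 − 23.3 − x)×3.36
The z_c×3.36 term appears on both sides and cancels. Collect the known terms of each column as K = Σ(ρt)_known − 3.36 × (depth of known layers): K_1 = 82.026 − 3.36×29.4 = −16.758; K_2 = 65.24 − 3.36×(0.381 + 23.3) = −14.32816.
Balance: K_1 = K_2 − x×(3.36 − 2.87), so x = (K_2 − K_1)/(3.36 − 2.87) = 2.42984/0.49 = 4.96 km.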